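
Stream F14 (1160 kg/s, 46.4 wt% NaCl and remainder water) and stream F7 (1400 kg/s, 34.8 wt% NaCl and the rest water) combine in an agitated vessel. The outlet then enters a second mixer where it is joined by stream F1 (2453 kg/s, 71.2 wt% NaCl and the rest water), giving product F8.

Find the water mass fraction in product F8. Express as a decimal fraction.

Overall, product flow = 5013 kg/s.
water in = 1160×0.536 + 1400×0.652 + 2453×0.288 = 2241 kg/s.
water fraction in F8 = 0.4470.

0.4470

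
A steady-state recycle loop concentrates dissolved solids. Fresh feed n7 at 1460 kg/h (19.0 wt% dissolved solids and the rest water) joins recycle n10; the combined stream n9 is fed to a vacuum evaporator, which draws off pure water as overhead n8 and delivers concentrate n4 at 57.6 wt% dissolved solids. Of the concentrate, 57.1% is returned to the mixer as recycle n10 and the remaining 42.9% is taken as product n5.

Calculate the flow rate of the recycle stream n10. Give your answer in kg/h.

Overall dissolved solids balance (none leaves overhead): dissolved solids in fresh feed = dissolved solids in product, i.e. 1460×0.190 = (1−0.571)·n4·0.576.
n4 = 277.4/(0.576×0.429) = 1122.6 kg/h.
Recycle n10 = 0.571×1122.6 = 641.01 kg/h.

641 kg/h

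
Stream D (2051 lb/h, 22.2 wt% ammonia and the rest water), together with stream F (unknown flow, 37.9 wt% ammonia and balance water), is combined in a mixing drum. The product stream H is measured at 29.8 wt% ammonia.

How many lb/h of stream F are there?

1924 lb/h

Let F be the unknown flow. Total out = 2051 + F.
ammonia balance: 455.32 + 0.379·F = 0.298·(2051 + F)
(0.379 − 0.298)·F = 0.298×2051 − 455.32 = 155.88
F = 155.88 / 0.081 = 1924.4 lb/h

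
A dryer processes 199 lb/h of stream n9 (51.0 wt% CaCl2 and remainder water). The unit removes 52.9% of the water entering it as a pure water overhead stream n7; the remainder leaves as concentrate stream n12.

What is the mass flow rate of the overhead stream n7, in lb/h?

water entering = 199×0.490 = 97.51 lb/h; overhead removed = 0.529×97.51 = 51.583 lb/h.

51.58 lb/h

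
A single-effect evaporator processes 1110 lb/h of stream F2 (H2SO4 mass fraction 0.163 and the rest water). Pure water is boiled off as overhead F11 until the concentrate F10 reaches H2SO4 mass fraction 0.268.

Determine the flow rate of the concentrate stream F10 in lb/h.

675.1 lb/h

H2SO4 is conserved: 1110×0.163 = 180.93 lb/h all reports to the concentrate.
Concentrate = 180.93/(target fraction) = 675.11 lb/h.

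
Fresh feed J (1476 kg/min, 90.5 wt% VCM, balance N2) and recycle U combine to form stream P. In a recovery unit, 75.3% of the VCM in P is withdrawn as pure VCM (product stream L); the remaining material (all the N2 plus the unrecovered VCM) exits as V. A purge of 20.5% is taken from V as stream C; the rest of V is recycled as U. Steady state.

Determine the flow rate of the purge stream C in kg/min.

N2 enters only via J and leaves only via the purge: 1476×0.095 = 0.205×(N2 in V), and the recovery unit passes all N2, so N2 in P = N2 in V = 684 kg/min.
VCM in P: m_A = 1476×0.905 + (1−0.205)·(1−0.753)·m_A, so m_A = 1335.8/0.8036 = 1662.2 kg/min.
V = (1−0.753)×1662.2 + 684 = 1094.6 kg/min.
Purge C = 0.205×1094.6 = 224.38 kg/min.

224.4 kg/min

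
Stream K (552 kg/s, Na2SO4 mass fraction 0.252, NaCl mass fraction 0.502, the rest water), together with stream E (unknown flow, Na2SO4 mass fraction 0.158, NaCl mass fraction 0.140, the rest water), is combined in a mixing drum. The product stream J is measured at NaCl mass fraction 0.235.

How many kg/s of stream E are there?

1551 kg/s

Let E be the unknown flow. Total out = 552 + E.
NaCl balance: 277.1 + 0.140·E = 0.235·(552 + E)
(0.140 − 0.235)·E = 0.235×552 − 277.1 = -147.38
E = -147.38 / -0.095 = 1551.4 kg/s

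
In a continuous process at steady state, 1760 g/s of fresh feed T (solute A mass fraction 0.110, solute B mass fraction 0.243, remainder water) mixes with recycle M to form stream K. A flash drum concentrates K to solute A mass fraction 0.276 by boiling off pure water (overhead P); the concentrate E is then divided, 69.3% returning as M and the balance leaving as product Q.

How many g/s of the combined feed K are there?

3343 g/s

Overall solute A balance (none leaves overhead): solute A in fresh feed = solute A in product, i.e. 1760×0.110 = (1−0.693)·E·0.276.
E = 193.6/(0.276×0.307) = 2284.9 g/s.
Recycle M = 0.693×2284.9 = 1583.4 g/s.
Combined feed K = 1760 + 1583.4 = 3343.4 g/s.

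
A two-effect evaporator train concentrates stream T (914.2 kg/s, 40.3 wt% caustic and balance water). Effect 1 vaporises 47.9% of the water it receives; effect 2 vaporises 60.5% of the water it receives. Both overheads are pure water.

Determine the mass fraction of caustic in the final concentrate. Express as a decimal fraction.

0.766

water in feed = 914.2×0.597 = 545.78 kg/s.
After stage 1: water left = (1−0.479)×545.78 = 284.35; stream total = 652.77 kg/s.
After stage 2: water left = (1−0.605)×284.35 = 112.32; final concentrate = 480.74 kg/s.
caustic fraction = 368.42/480.74 = 0.766.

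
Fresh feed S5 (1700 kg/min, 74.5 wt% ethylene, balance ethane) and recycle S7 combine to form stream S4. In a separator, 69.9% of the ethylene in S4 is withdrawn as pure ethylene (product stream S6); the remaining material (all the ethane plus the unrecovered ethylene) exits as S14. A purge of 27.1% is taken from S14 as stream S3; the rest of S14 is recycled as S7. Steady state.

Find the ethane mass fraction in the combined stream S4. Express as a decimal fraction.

ethane enters only via S5 and leaves only via the purge: 1700×0.255 = 0.271×(ethane in S14), and the separator passes all ethane, so ethane in S4 = ethane in S14 = 1599.6 kg/min.
ethylene in S4: m_A = 1700×0.745 + (1−0.271)·(1−0.699)·m_A, so m_A = 1266.5/0.7806 = 1622.5 kg/min.
S4 = 1622.5 + 1599.6 = 3222.2 kg/min.
ethane fraction in S4 = 1599.6/3222.2 = 0.4964.

0.4964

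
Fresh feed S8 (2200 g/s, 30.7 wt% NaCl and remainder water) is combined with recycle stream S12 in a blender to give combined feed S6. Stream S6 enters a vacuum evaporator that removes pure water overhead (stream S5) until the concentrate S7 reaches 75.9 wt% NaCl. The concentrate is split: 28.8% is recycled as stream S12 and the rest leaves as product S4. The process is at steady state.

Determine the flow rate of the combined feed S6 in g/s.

2560 g/s

Overall NaCl balance (none leaves overhead): NaCl in fresh feed = NaCl in product, i.e. 2200×0.307 = (1−0.288)·S7·0.759.
S7 = 675.4/(0.759×0.712) = 1249.8 g/s.
Recycle S12 = 0.288×1249.8 = 359.94 g/s.
Combined feed S6 = 2200 + 359.94 = 2559.9 g/s.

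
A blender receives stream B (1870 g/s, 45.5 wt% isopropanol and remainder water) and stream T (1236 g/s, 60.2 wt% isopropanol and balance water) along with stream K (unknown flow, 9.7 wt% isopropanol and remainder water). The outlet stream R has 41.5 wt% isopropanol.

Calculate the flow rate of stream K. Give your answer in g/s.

Let K be the unknown flow. Total out = 3106 + K.
isopropanol balance: 1594.9 + 0.097·K = 0.415·(3106 + K)
(0.097 − 0.415)·K = 0.415×3106 − 1594.9 = -305.93
K = -305.93 / -0.318 = 962.05 g/s

962.1 g/s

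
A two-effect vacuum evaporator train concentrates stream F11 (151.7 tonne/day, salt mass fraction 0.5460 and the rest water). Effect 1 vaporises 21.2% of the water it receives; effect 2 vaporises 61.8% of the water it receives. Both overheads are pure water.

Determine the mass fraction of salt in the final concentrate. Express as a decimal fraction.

water in feed = 151.7×0.454 = 68.872 tonne/day.
After stage 1: water left = (1−0.212)×68.872 = 54.271; stream total = 137.1 tonne/day.
After stage 2: water left = (1−0.618)×54.271 = 20.732; final concentrate = 103.56 tonne/day.
salt fraction = 82.828/103.56 = 0.7998.

0.7998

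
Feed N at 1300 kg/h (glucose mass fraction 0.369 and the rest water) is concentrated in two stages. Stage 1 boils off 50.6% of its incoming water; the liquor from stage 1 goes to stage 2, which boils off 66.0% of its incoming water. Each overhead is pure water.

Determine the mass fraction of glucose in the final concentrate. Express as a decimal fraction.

0.777

water in feed = 1300×0.631 = 820.3 kg/h.
After stage 1: water left = (1−0.506)×820.3 = 405.23; stream total = 884.93 kg/h.
After stage 2: water left = (1−0.660)×405.23 = 137.78; final concentrate = 617.48 kg/h.
glucose fraction = 479.7/617.48 = 0.777.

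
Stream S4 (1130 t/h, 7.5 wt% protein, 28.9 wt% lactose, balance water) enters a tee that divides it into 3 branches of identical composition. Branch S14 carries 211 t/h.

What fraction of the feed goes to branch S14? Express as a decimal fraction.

0.187

Fraction to S14 = 211/1130 = 0.1867.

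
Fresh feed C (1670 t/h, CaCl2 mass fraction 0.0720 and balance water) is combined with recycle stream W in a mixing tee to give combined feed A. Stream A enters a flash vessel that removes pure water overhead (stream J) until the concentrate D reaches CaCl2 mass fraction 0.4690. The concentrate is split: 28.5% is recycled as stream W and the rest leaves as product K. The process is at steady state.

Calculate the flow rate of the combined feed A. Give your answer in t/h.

Overall CaCl2 balance (none leaves overhead): CaCl2 in fresh feed = CaCl2 in product, i.e. 1670×0.072 = (1−0.285)·D·0.469.
D = 120.24/(0.469×0.715) = 358.57 t/h.
Recycle W = 0.285×358.57 = 102.19 t/h.
Combined feed A = 1670 + 102.19 = 1772.2 t/h.

1772 t/h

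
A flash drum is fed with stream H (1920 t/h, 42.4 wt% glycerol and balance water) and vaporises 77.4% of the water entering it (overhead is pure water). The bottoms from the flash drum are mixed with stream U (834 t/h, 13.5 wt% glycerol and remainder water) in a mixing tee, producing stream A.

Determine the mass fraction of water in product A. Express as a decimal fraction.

Vapour removed = 0.774×0.576×1920 = 855.98 t/h; concentrate = 1064 t/h.
water reaching the mixer = 249.94 (from concentrate) + 834×0.865 = 971.35 t/h.
Product flow = 1064 + 834 = 1898 t/h; water fraction = 0.512.

0.512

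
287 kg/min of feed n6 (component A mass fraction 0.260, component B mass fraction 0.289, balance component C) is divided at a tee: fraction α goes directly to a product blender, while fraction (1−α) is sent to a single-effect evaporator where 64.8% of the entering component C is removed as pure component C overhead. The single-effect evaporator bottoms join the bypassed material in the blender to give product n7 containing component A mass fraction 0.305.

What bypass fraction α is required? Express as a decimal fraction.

0.495

All 287×0.260 = 74.62 kg/min of component A reaches n7, so n7 = 74.62/0.305 = 244.66 kg/min and vapour = 42.344 kg/min.
The evaporator receives (1−α)·287 of feed at 0.451 component C and removes 0.648 of that component C:
0.648×0.451×(1−α)×287 = 42.344
(1−α) = 42.344/83.875 = 0.5048;  α = 0.4952.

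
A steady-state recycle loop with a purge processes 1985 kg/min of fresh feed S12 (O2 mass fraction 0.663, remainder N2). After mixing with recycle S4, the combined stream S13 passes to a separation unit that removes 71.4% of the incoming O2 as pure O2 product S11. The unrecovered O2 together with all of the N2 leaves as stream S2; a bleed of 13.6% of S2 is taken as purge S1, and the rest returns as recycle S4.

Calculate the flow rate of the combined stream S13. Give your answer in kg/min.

6667 kg/min

N2 enters only via S12 and leaves only via the purge: 1985×0.337 = 0.136×(N2 in S2), and the separation unit passes all N2, so N2 in S13 = N2 in S2 = 4918.7 kg/min.
O2 in S13: m_A = 1985×0.663 + (1−0.136)·(1−0.714)·m_A, so m_A = 1316.1/0.7529 = 1748 kg/min.
S13 = 1748 + 4918.7 = 6666.7 kg/min.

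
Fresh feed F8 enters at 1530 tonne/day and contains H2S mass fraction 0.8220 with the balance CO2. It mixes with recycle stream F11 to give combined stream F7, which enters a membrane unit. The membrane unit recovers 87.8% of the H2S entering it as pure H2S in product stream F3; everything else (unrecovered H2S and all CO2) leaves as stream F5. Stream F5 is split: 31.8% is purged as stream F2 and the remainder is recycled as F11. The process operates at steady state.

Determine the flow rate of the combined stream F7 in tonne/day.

CO2 enters only via F8 and leaves only via the purge: 1530×0.178 = 0.318×(CO2 in F5), and the membrane unit passes all CO2, so CO2 in F7 = CO2 in F5 = 856.42 tonne/day.
H2S in F7: m_A = 1530×0.822 + (1−0.318)·(1−0.878)·m_A, so m_A = 1257.7/0.9168 = 1371.8 tonne/day.
F7 = 1371.8 + 856.42 = 2228.2 tonne/day.

2228 tonne/day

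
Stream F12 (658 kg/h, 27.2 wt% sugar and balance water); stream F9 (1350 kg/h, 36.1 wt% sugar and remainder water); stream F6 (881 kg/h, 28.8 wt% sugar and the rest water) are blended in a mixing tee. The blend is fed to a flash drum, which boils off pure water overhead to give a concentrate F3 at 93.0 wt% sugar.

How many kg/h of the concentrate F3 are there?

sugar entering = 658×0.272 + 1350×0.361 + 881×0.288 = 920.05 kg/h.
All sugar reports to F3, so F3 = 920.05/0.930 = 989.31 kg/h.

989.3 kg/h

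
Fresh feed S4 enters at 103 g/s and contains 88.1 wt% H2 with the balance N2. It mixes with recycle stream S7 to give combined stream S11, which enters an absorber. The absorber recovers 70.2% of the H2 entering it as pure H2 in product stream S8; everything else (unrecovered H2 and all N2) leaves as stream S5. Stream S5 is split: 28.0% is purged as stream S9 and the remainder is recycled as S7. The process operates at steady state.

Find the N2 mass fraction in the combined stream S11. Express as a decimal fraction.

N2 enters only via S4 and leaves only via the purge: 103×0.119 = 0.280×(N2 in S5), and the absorber passes all N2, so N2 in S11 = N2 in S5 = 43.775 g/s.
H2 in S11: m_A = 103×0.881 + (1−0.280)·(1−0.702)·m_A, so m_A = 90.743/0.7854 = 115.53 g/s.
S11 = 115.53 + 43.775 = 159.31 g/s.
N2 fraction in S11 = 43.775/159.31 = 0.275.

0.275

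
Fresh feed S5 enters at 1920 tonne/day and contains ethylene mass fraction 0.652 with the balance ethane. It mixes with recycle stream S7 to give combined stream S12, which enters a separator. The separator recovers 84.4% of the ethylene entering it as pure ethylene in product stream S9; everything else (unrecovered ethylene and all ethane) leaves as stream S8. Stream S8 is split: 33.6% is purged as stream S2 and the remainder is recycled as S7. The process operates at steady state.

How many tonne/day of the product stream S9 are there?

1179 tonne/day

ethylene in S12: m_A = 1920×0.652 + (1−0.336)·(1−0.844)·m_A, so m_A = 1251.8/0.8964 = 1396.5 tonne/day.
Product S9 = 0.844×1396.5 = 1178.6 tonne/day.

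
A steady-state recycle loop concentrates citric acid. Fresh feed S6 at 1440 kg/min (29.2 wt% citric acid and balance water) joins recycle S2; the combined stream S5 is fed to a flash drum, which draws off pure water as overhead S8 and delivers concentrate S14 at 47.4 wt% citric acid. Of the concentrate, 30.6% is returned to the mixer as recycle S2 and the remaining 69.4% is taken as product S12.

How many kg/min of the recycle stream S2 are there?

Overall citric acid balance (none leaves overhead): citric acid in fresh feed = citric acid in product, i.e. 1440×0.292 = (1−0.306)·S14·0.474.
S14 = 420.48/(0.474×0.694) = 1278.2 kg/min.
Recycle S2 = 0.306×1278.2 = 391.14 kg/min.

391.1 kg/min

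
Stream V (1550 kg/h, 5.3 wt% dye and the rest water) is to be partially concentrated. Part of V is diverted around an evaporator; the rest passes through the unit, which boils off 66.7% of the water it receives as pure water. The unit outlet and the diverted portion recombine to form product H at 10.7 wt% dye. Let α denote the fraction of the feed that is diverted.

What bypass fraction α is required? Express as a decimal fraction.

All 1550×0.053 = 82.15 kg/h of dye reaches H, so H = 82.15/0.107 = 767.76 kg/h and vapour = 782.24 kg/h.
The evaporator receives (1−α)·1550 of feed at 0.947 water and removes 0.667 of that water:
0.667×0.947×(1−α)×1550 = 782.24
(1−α) = 782.24/979.06 = 0.7990;  α = 0.2010.

0.201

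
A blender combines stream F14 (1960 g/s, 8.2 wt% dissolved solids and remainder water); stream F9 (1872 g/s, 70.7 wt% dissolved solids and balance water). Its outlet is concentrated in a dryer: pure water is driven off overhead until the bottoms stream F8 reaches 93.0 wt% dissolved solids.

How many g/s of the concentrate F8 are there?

dissolved solids entering = 1960×0.082 + 1872×0.707 = 1484.2 g/s.
All dissolved solids reports to F8, so F8 = 1484.2/0.930 = 1595.9 g/s.

1596 g/s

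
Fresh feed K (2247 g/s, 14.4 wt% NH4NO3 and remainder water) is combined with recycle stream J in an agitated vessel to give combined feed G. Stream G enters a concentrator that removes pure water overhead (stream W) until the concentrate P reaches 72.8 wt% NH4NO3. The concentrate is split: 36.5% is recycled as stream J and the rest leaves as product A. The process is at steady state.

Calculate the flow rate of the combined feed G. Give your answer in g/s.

Overall NH4NO3 balance (none leaves overhead): NH4NO3 in fresh feed = NH4NO3 in product, i.e. 2247×0.144 = (1−0.365)·P·0.728.
P = 323.57/(0.728×0.635) = 699.94 g/s.
Recycle J = 0.365×699.94 = 255.48 g/s.
Combined feed G = 2247 + 255.48 = 2502.5 g/s.

2502 g/s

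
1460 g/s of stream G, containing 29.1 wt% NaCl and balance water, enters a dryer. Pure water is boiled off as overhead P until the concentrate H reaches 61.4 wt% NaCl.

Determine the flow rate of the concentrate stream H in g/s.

NaCl is conserved: 1460×0.291 = 424.86 g/s all reports to the concentrate.
Concentrate = 424.86/(target fraction) = 691.95 g/s.

692 g/s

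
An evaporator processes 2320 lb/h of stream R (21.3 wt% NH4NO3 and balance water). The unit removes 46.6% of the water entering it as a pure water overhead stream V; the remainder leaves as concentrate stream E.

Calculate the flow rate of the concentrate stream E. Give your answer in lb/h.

water entering = 2320×0.787 = 1825.8 lb/h; overhead removed = 0.466×1825.8 = 850.84 lb/h.
Concentrate = 2320 − 850.84 = 1469.2 lb/h.

1469 lb/h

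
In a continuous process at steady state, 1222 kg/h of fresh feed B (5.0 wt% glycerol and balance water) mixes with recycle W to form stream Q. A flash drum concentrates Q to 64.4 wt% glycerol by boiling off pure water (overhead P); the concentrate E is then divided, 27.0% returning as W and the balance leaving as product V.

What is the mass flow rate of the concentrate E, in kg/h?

130 kg/h

Overall glycerol balance (none leaves overhead): glycerol in fresh feed = glycerol in product, i.e. 1222×0.050 = (1−0.270)·E·0.644.
E = 61.1/(0.644×0.730) = 129.97 kg/h.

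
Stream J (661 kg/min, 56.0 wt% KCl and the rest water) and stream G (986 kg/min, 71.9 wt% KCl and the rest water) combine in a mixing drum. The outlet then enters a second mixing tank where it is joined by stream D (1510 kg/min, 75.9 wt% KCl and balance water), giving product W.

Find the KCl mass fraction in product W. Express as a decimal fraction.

Overall, product flow = 3157 kg/min.
KCl in = 661×0.560 + 986×0.719 + 1510×0.759 = 2225.2 kg/min.
KCl fraction in W = 0.705.

0.705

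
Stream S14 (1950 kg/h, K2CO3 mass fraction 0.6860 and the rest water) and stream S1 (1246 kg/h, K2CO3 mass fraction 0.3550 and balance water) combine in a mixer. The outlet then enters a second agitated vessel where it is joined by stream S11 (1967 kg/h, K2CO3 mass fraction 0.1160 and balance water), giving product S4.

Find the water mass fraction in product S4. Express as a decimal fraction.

Overall, product flow = 5163 kg/h.
water in = 1950×0.314 + 1246×0.645 + 1967×0.884 = 3154.8 kg/h.
water fraction in S4 = 0.6110.

0.6110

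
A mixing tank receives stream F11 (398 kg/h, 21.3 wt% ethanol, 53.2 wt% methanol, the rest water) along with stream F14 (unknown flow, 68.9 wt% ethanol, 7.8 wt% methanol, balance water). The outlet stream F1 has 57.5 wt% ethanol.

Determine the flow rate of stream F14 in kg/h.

Let F14 be the unknown flow. Total out = 398 + F14.
ethanol balance: 84.774 + 0.689·F14 = 0.575·(398 + F14)
(0.689 − 0.575)·F14 = 0.575×398 − 84.774 = 144.08
F14 = 144.08 / 0.114 = 1263.8 kg/h

1264 kg/h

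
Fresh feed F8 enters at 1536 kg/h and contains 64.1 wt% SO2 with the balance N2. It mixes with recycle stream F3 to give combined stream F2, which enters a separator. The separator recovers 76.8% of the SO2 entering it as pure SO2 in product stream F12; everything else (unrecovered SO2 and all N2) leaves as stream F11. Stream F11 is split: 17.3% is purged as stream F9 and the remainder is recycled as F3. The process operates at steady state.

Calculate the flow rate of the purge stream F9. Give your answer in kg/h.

N2 enters only via F8 and leaves only via the purge: 1536×0.359 = 0.173×(N2 in F11), and the separator passes all N2, so N2 in F2 = N2 in F11 = 3187.4 kg/h.
SO2 in F2: m_A = 1536×0.641 + (1−0.173)·(1−0.768)·m_A, so m_A = 984.58/0.8081 = 1218.3 kg/h.
F11 = (1−0.768)×1218.3 + 3187.4 = 3470.1 kg/h.
Purge F9 = 0.173×3470.1 = 600.32 kg/h.

600.3 kg/h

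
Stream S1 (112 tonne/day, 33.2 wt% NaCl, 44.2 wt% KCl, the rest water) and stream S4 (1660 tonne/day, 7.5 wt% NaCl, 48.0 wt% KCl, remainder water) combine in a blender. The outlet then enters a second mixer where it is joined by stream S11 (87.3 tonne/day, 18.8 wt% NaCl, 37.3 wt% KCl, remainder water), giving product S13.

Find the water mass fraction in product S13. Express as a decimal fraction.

Overall, product flow = 1859.3 tonne/day.
water in = 112×0.226 + 1660×0.445 + 87.3×0.439 = 802.34 tonne/day.
water fraction in S13 = 0.432.

0.432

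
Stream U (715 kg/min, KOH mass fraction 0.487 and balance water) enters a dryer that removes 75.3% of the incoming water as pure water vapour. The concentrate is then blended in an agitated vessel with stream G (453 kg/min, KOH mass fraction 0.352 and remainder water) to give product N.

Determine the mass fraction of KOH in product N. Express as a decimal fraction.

Vapour removed = 0.753×0.513×715 = 276.2 kg/min; concentrate = 438.8 kg/min.
KOH reaching the mixer = 348.2 (from concentrate) + 453×0.352 = 507.66 kg/min.
Product flow = 438.8 + 453 = 891.8 kg/min; KOH fraction = 0.569.

0.569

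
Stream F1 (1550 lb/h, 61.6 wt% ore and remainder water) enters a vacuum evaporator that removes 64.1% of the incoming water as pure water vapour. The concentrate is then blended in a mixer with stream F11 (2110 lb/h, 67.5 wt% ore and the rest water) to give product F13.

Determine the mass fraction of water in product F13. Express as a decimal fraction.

Vapour removed = 0.641×0.384×1550 = 381.52 lb/h; concentrate = 1168.5 lb/h.
water reaching the mixer = 213.68 (from concentrate) + 2110×0.325 = 899.43 lb/h.
Product flow = 1168.5 + 2110 = 3278.5 lb/h; water fraction = 0.274.

0.274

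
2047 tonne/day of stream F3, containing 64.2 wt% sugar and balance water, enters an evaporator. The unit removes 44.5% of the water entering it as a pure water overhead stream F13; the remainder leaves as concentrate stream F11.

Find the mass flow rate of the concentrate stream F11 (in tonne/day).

water entering = 2047×0.358 = 732.83 tonne/day; overhead removed = 0.445×732.83 = 326.11 tonne/day.
Concentrate = 2047 − 326.11 = 1720.9 tonne/day.

1721 tonne/day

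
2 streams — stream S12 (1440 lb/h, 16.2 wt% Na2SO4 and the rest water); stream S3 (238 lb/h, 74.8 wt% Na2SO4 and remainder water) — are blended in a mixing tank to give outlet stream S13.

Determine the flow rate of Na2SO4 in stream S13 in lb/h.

Na2SO4 out = Na2SO4 in = 1440×0.162 + 238×0.748 = 411.3 lb/h.

411.3 lb/h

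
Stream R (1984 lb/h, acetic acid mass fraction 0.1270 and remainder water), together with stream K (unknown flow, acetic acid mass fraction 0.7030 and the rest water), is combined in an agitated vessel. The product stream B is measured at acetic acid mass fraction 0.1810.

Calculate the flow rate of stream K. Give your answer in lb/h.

205.2 lb/h

Let K be the unknown flow. Total out = 1984 + K.
acetic acid balance: 251.97 + 0.703·K = 0.181·(1984 + K)
(0.703 − 0.181)·K = 0.181×1984 − 251.97 = 107.14
K = 107.14 / 0.522 = 205.24 lb/h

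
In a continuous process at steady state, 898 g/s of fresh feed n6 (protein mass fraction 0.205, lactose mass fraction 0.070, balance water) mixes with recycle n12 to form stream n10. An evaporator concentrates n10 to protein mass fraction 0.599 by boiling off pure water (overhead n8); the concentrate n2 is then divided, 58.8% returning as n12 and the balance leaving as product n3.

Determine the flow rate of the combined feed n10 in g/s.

1337 g/s

Overall protein balance (none leaves overhead): protein in fresh feed = protein in product, i.e. 898×0.205 = (1−0.588)·n2·0.599.
n2 = 184.09/(0.599×0.412) = 745.94 g/s.
Recycle n12 = 0.588×745.94 = 438.62 g/s.
Combined feed n10 = 898 + 438.62 = 1336.6 g/s.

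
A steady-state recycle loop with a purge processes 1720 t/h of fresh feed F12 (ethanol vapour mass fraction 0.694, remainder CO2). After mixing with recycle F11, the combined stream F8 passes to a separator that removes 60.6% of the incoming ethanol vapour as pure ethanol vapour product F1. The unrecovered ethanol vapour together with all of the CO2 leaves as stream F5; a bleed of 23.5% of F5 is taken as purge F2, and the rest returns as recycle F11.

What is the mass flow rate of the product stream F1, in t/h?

1035 t/h

ethanol vapour in F8: m_A = 1720×0.694 + (1−0.235)·(1−0.606)·m_A, so m_A = 1193.7/0.6986 = 1708.7 t/h.
Product F1 = 0.606×1708.7 = 1035.5 t/h.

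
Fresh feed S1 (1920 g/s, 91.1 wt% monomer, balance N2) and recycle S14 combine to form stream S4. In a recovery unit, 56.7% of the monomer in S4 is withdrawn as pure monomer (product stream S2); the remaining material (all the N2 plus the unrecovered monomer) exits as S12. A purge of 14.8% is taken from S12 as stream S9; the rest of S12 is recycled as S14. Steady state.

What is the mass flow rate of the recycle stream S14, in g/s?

N2 enters only via S1 and leaves only via the purge: 1920×0.089 = 0.148×(N2 in S12), and the recovery unit passes all N2, so N2 in S4 = N2 in S12 = 1154.6 g/s.
monomer in S4: m_A = 1920×0.911 + (1−0.148)·(1−0.567)·m_A, so m_A = 1749.1/0.6311 = 2771.6 g/s.
S12 = (1−0.567)×2771.6 + 1154.6 = 2354.7 g/s.
Recycle S14 = (1−0.148)×2354.7 = 2006.2 g/s.

2006 g/s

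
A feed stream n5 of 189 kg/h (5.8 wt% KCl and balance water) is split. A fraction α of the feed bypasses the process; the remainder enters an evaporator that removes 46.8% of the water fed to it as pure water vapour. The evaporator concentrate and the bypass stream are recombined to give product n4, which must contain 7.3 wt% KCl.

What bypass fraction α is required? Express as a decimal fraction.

0.534

All 189×0.058 = 10.962 kg/h of KCl reaches n4, so n4 = 10.962/0.073 = 150.16 kg/h and vapour = 38.836 kg/h.
The evaporator receives (1−α)·189 of feed at 0.942 water and removes 0.468 of that water:
0.468×0.942×(1−α)×189 = 38.836
(1−α) = 38.836/83.322 = 0.4661;  α = 0.5339.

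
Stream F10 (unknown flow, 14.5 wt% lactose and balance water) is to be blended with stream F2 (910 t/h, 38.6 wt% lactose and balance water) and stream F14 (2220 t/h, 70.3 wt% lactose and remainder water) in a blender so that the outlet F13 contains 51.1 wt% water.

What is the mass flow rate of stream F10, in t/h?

Let F10 be the unknown flow. Total out = 3130 + F10.
water balance: 1218.1 + 0.855·F10 = 0.511·(3130 + F10)
(0.855 − 0.511)·F10 = 0.511×3130 − 1218.1 = 381.35
F10 = 381.35 / 0.344 = 1108.6 t/h

1109 t/h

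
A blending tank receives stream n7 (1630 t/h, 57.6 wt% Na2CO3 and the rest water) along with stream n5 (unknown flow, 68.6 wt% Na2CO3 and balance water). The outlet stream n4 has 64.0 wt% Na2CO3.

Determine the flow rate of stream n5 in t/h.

Let n5 be the unknown flow. Total out = 1630 + n5.
Na2CO3 balance: 938.88 + 0.686·n5 = 0.640·(1630 + n5)
(0.686 − 0.640)·n5 = 0.640×1630 − 938.88 = 104.32
n5 = 104.32 / 0.046 = 2267.8 t/h

2268 t/h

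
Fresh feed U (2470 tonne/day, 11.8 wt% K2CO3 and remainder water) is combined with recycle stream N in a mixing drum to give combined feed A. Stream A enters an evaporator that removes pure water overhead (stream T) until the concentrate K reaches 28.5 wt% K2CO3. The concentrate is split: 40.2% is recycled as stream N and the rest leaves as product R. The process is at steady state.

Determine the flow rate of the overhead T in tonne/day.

1447 tonne/day

Overall K2CO3 balance (none leaves overhead): K2CO3 in fresh feed = K2CO3 in product, i.e. 2470×0.118 = (1−0.402)·K·0.285.
K = 291.46/(0.285×0.598) = 1710.1 tonne/day.
Recycle N = 0.402×1710.1 = 687.48 tonne/day.
Combined feed A = 2470 + 687.48 = 3157.5 tonne/day.
Overhead T = A − K = 3157.5 − 1710.1 = 1447.3 tonne/day.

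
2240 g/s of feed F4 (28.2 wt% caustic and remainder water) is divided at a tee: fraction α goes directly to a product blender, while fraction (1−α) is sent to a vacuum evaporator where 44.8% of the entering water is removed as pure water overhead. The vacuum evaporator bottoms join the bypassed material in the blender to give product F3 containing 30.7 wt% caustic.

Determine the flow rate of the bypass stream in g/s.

All 2240×0.282 = 631.68 g/s of caustic reaches F3, so F3 = 631.68/0.307 = 2057.6 g/s and vapour = 182.41 g/s.
The evaporator receives (1−α)·2240 of feed at 0.718 water and removes 0.448 of that water:
0.448×0.718×(1−α)×2240 = 182.41
(1−α) = 182.41/720.53 = 0.2532;  α = 0.7468.
Bypass flow = 0.7468×2240 = 1672.9 g/s.

1673 g/s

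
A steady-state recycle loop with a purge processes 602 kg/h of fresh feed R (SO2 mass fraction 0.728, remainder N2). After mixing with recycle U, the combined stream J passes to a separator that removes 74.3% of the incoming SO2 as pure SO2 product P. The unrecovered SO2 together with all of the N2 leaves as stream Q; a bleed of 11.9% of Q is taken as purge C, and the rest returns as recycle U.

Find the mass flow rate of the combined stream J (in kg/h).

1943 kg/h

N2 enters only via R and leaves only via the purge: 602×0.272 = 0.119×(N2 in Q), and the separator passes all N2, so N2 in J = N2 in Q = 1376 kg/h.
SO2 in J: m_A = 602×0.728 + (1−0.119)·(1−0.743)·m_A, so m_A = 438.26/0.7736 = 566.53 kg/h.
J = 566.53 + 1376 = 1942.5 kg/h.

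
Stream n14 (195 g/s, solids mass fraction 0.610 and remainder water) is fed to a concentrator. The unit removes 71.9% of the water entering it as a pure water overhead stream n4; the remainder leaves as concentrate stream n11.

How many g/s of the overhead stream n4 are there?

54.68 g/s

water entering = 195×0.390 = 76.05 g/s; overhead removed = 0.719×76.05 = 54.68 g/s.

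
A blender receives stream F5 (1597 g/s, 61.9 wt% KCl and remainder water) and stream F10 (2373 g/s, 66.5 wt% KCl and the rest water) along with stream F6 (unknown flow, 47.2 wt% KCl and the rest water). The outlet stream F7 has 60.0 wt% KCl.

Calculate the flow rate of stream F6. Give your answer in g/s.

1442 g/s

Let F6 be the unknown flow. Total out = 3970 + F6.
KCl balance: 2566.6 + 0.472·F6 = 0.600·(3970 + F6)
(0.472 − 0.600)·F6 = 0.600×3970 − 2566.6 = -184.59
F6 = -184.59 / -0.128 = 1442.1 g/s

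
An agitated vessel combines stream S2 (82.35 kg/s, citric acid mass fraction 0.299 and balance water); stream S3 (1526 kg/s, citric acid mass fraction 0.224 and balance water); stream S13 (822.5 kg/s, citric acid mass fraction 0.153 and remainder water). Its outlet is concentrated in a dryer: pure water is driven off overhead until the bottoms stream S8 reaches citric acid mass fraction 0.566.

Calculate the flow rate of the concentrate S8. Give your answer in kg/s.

citric acid entering = 82.35×0.299 + 1526×0.224 + 822.5×0.153 = 492.29 kg/s.
All citric acid reports to S8, so S8 = 492.29/0.566 = 869.77 kg/s.

869.8 kg/s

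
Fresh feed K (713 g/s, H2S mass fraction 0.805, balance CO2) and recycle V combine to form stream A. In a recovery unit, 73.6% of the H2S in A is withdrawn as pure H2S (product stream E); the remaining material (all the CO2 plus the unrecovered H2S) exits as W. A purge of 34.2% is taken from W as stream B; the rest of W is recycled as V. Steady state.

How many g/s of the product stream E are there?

H2S in A: m_A = 713×0.805 + (1−0.342)·(1−0.736)·m_A, so m_A = 573.97/0.8263 = 694.63 g/s.
Product E = 0.736×694.63 = 511.25 g/s.

511.2 g/s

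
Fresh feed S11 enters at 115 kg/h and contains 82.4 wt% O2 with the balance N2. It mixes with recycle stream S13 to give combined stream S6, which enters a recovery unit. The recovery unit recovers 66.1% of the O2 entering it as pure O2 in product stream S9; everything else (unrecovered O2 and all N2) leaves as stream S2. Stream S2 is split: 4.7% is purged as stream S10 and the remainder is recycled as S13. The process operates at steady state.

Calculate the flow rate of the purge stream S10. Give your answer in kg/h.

22.47 kg/h

N2 enters only via S11 and leaves only via the purge: 115×0.176 = 0.047×(N2 in S2), and the recovery unit passes all N2, so N2 in S6 = N2 in S2 = 430.64 kg/h.
O2 in S6: m_A = 115×0.824 + (1−0.047)·(1−0.661)·m_A, so m_A = 94.76/0.6769 = 139.98 kg/h.
S2 = (1−0.661)×139.98 + 430.64 = 478.09 kg/h.
Purge S10 = 0.047×478.09 = 22.47 kg/h.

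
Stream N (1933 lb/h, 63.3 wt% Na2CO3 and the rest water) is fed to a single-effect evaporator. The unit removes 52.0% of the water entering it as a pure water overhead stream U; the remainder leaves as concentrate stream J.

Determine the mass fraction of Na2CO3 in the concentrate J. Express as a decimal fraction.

Na2CO3 is not removed: 1933×0.633 = 1223.6 lb/h of Na2CO3 enters J.
water entering = 1933×0.367 = 709.41 lb/h; overhead removed = 0.520×709.41 = 368.89 lb/h.
Concentrate = 1933 − 368.89 = 1564.1 lb/h.
Mass fraction = 1223.6/1564.1 = 0.782.

0.782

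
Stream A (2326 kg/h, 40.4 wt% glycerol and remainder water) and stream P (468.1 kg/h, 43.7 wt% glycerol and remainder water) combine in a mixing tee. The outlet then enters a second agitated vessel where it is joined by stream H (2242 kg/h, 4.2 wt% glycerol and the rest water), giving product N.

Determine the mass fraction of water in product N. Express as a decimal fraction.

Overall, product flow = 5036.1 kg/h.
water in = 2326×0.596 + 468.1×0.563 + 2242×0.958 = 3797.7 kg/h.
water fraction in N = 0.754.

0.754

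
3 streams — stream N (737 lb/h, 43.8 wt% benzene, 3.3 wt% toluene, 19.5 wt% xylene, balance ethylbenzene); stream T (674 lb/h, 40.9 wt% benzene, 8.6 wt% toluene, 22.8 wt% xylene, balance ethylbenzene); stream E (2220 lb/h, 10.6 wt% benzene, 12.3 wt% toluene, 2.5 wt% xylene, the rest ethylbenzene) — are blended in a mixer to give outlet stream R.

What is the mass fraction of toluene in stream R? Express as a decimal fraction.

0.098

Total flow out = 737 + 674 + 2220 = 3631 lb/h.
toluene in = 737×0.033 + 674×0.086 + 2220×0.123 = 355.35 lb/h.
toluene mass fraction in R = 355.35/3631 = 0.098.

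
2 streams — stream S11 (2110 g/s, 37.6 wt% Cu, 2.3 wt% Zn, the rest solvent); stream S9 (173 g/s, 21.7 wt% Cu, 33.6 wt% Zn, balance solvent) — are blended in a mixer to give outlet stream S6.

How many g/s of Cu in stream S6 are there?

830.9 g/s

Cu out = Cu in = 2110×0.376 + 173×0.217 = 830.9 g/s.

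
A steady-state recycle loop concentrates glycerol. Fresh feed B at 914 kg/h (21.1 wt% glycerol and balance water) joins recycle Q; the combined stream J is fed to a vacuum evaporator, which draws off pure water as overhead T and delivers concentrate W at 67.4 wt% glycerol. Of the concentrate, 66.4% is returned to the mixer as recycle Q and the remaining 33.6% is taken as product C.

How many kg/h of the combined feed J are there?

Overall glycerol balance (none leaves overhead): glycerol in fresh feed = glycerol in product, i.e. 914×0.211 = (1−0.664)·W·0.674.
W = 192.85/(0.674×0.336) = 851.59 kg/h.
Recycle Q = 0.664×851.59 = 565.45 kg/h.
Combined feed J = 914 + 565.45 = 1479.5 kg/h.

1479 kg/h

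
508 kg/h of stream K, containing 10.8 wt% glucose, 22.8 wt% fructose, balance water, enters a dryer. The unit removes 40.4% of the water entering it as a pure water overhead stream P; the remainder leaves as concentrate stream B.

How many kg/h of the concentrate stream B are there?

water entering = 508×0.664 = 337.31 kg/h; overhead removed = 0.404×337.31 = 136.27 kg/h.
Concentrate = 508 − 136.27 = 371.73 kg/h.

371.7 kg/h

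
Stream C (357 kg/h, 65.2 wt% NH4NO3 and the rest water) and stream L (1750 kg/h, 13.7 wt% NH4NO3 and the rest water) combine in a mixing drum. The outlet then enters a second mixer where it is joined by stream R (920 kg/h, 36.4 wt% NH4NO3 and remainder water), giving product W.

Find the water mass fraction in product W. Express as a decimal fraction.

0.733

Overall, product flow = 3027 kg/h.
water in = 357×0.348 + 1750×0.863 + 920×0.636 = 2219.6 kg/h.
water fraction in W = 0.733.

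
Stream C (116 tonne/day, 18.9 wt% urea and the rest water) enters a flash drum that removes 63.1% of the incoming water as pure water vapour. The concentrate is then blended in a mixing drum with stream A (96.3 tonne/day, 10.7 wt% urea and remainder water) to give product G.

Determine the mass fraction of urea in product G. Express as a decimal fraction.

0.211

Vapour removed = 0.631×0.811×116 = 59.362 tonne/day; concentrate = 56.638 tonne/day.
urea reaching the mixer = 21.924 (from concentrate) + 96.3×0.107 = 32.228 tonne/day.
Product flow = 56.638 + 96.3 = 152.94 tonne/day; urea fraction = 0.211.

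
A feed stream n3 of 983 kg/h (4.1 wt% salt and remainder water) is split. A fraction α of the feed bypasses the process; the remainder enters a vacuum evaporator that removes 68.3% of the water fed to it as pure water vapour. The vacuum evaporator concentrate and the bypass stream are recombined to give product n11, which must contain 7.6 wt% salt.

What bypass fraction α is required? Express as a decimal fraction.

0.297

All 983×0.041 = 40.303 kg/h of salt reaches n11, so n11 = 40.303/0.076 = 530.3 kg/h and vapour = 452.7 kg/h.
The evaporator receives (1−α)·983 of feed at 0.959 water and removes 0.683 of that water:
0.683×0.959×(1−α)×983 = 452.7
(1−α) = 452.7/643.86 = 0.7031;  α = 0.2969.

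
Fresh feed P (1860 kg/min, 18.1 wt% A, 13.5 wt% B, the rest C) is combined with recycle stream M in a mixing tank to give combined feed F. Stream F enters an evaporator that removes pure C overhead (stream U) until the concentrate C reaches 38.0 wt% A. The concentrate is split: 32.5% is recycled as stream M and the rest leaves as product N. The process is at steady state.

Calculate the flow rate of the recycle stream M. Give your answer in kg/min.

426.6 kg/min

Overall A balance (none leaves overhead): A in fresh feed = A in product, i.e. 1860×0.181 = (1−0.325)·C·0.380.
C = 336.66/(0.380×0.675) = 1312.5 kg/min.
Recycle M = 0.325×1312.5 = 426.57 kg/min.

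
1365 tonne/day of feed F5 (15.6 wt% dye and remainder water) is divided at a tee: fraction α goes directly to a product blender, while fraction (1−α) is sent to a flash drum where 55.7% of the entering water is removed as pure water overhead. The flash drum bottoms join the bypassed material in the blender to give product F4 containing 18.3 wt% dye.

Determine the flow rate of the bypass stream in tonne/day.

All 1365×0.156 = 212.94 tonne/day of dye reaches F4, so F4 = 212.94/0.183 = 1163.6 tonne/day and vapour = 201.39 tonne/day.
The evaporator receives (1−α)·1365 of feed at 0.844 water and removes 0.557 of that water:
0.557×0.844×(1−α)×1365 = 201.39
(1−α) = 201.39/641.7 = 0.3138;  α = 0.6862.
Bypass flow = 0.6862×1365 = 936.6 tonne/day.

936.6 tonne/day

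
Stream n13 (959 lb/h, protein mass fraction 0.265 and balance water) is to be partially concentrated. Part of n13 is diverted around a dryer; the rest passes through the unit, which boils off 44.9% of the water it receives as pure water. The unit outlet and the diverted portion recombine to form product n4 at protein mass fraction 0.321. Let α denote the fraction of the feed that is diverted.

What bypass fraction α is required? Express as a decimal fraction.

All 959×0.265 = 254.14 lb/h of protein reaches n4, so n4 = 254.14/0.321 = 791.7 lb/h and vapour = 167.3 lb/h.
The evaporator receives (1−α)·959 of feed at 0.735 water and removes 0.449 of that water:
0.449×0.735×(1−α)×959 = 167.3
(1−α) = 167.3/316.48 = 0.5286;  α = 0.4714.

0.471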